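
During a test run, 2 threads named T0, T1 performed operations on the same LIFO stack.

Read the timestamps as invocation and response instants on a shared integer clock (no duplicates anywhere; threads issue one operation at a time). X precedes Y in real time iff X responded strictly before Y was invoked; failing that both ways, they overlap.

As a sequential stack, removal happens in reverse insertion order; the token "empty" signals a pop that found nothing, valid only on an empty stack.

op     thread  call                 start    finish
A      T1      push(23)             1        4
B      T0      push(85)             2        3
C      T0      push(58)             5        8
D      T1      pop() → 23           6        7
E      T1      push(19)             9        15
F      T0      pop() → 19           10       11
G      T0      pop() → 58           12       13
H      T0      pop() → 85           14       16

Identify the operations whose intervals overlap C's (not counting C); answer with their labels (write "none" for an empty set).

D

overlap test against C [5,8]: concurrent iff the interval meets 5..8
A [1,4]: before
B [2,3]: before
D [6,7]: concurrent
E [9,15]: after
F [10,11]: after
G [12,13]: after
H [14,16]: after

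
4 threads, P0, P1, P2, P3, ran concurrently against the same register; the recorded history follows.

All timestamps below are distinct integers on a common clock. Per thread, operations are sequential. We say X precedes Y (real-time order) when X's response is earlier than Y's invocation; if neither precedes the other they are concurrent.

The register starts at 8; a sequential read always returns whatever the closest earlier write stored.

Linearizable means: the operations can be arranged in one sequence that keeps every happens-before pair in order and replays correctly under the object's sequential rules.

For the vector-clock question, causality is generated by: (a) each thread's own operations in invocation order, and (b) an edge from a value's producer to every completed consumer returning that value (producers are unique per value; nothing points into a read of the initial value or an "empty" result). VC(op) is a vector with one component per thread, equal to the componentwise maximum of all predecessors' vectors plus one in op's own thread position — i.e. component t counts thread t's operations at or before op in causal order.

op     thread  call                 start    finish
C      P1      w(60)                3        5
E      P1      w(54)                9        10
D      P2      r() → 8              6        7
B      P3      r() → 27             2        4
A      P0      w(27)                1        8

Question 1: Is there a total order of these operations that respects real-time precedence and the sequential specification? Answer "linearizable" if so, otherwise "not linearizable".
prefix check: 1..6 passes, 1..7 fails once D's time-7 response joins
every one of the 2 real-time-consistent orders over 3 completed register ops fails the sequential spec
including or dropping the 1 pending operation (A) in any combination fails
take B, C, D (pending dropped): step 1 already fails, because B r() → 27 cannot occur there
take C, B, D (pending dropped): step 2 already fails, because B r() → 27 cannot occur there

not linearizable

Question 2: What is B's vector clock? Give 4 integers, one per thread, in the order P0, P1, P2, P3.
Answer: (1, 0, 0, 1)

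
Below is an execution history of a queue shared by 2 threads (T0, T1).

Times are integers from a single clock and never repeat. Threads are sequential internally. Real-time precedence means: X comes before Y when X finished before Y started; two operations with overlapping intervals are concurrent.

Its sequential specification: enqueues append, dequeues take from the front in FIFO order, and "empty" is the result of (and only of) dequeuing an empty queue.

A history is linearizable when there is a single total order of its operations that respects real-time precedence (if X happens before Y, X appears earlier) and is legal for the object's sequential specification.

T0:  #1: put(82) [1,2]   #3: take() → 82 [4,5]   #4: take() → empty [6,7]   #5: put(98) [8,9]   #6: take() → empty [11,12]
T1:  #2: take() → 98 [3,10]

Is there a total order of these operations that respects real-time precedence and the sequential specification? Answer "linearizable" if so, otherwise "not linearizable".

linearizable

a witness: #1, #3, #4, #5, #2, #6
1. #1 put(82), leaving queue <82>
2. #3 take() → 82, leaving queue <>
3. #4 take() → empty, leaving queue <>
4. #5 put(98), leaving queue <98>
5. #2 take() → 98, leaving queue <>
6. #6 take() → empty, leaving queue <>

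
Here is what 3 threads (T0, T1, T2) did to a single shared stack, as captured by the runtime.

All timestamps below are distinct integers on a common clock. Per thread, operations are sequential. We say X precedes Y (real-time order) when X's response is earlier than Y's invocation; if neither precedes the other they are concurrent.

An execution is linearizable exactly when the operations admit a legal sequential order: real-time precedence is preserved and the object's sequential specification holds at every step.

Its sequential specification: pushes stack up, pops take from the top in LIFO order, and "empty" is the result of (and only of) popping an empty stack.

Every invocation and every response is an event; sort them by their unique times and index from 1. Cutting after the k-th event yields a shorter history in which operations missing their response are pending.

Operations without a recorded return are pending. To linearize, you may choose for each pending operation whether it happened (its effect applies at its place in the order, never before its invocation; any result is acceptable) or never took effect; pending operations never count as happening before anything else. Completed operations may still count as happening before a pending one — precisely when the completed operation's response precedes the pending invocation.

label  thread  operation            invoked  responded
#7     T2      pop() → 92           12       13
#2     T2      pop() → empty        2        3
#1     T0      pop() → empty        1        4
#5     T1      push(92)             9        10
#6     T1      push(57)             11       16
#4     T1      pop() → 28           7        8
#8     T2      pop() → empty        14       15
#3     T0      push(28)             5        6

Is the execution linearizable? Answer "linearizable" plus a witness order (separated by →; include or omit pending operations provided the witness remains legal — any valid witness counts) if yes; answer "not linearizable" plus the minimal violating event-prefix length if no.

linearizable — witness: #1 → #2 → #3 → #4 → #5 → #7 → #8 → #6

after step 1 (#1 pop() → empty): stack <>
after step 2 (#2 pop() → empty): stack <>
after step 3 (#3 push(28)): stack <28>
after step 4 (#4 pop() → 28): stack <>
after step 5 (#5 push(92)): stack <92>
after step 6 (#7 pop() → 92): stack <>
after step 7 (#8 pop() → empty): stack <>
after step 8 (#6 push(57)): stack <57>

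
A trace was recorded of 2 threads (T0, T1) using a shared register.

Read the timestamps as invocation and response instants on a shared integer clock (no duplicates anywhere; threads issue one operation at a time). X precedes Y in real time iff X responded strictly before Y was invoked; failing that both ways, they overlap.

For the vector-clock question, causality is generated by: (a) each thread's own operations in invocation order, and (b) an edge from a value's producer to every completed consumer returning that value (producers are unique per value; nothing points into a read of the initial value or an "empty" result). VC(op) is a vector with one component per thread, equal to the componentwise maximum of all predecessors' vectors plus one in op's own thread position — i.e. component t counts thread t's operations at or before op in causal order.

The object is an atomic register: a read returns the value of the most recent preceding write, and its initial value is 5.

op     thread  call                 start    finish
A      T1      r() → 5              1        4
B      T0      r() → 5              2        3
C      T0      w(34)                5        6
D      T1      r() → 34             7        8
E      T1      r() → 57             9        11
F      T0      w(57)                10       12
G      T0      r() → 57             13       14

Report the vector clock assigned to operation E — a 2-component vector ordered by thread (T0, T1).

VC(A, invoked at 1): no causal predecessors; +1 on T1 → (0, 1)
VC(B, invoked at 2): no causal predecessors; +1 on T0 → (1, 0)
C (invocation 5): componentwise max over VC(B)=(1, 0), +1 at T0, giving (2, 0)
F (invocation 10): componentwise max over VC(C)=(2, 0), +1 at T0, giving (3, 0)
D (invocation 7): componentwise max over VC(A)=(0, 1), VC(C)=(2, 0), +1 at T1, giving (2, 2)
G (invocation 13): componentwise max over VC(F)=(3, 0), +1 at T0, giving (4, 0)
E (invocation 9): componentwise max over VC(D)=(2, 2), VC(F)=(3, 0), +1 at T1, giving (3, 3)
target: VC(E) = (3, 3)

(3, 3)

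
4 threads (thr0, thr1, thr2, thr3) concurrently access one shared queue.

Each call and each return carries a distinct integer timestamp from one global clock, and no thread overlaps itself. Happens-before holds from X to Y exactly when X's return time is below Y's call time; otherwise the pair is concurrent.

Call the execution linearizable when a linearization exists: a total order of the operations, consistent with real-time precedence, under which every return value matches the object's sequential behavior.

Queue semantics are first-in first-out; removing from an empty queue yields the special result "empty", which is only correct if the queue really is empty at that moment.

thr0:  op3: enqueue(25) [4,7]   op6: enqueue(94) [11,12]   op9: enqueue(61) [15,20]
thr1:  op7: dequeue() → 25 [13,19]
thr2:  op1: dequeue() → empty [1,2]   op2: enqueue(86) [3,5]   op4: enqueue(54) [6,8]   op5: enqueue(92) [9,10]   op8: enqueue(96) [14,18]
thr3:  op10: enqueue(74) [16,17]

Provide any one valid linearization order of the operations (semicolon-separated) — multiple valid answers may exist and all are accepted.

1. op1 dequeue() → empty, leaving queue <>
2. op3 enqueue(25), leaving queue <25>
3. op2 enqueue(86), leaving queue <25,86>
4. op4 enqueue(54), leaving queue <25,86,54>
5. op5 enqueue(92), leaving queue <25,86,54,92>
6. op6 enqueue(94), leaving queue <25,86,54,92,94>
7. op7 dequeue() → 25, leaving queue <86,54,92,94>
8. op8 enqueue(96), leaving queue <86,54,92,94,96>
9. op9 enqueue(61), leaving queue <86,54,92,94,96,61>
10. op10 enqueue(74), leaving queue <86,54,92,94,96,61,74>

op1; op3; op2; op4; op5; op6; op7; op8; op9; op10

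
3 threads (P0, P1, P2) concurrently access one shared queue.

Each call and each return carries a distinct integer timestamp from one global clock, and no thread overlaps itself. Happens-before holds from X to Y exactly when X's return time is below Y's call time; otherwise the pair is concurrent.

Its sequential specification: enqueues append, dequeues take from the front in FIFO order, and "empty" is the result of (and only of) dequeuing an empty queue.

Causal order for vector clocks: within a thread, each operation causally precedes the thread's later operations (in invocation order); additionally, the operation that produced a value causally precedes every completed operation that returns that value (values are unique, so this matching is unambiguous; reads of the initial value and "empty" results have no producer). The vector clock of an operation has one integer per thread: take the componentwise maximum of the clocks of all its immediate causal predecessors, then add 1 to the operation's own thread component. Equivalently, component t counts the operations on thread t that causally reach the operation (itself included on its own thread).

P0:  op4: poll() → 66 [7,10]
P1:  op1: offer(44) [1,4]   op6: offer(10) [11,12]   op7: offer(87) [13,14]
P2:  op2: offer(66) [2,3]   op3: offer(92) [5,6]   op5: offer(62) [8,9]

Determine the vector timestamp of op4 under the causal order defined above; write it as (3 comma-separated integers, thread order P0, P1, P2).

op2 (invocation 2): nothing precedes it; P2's component alone gives (0, 0, 1)
op1 (invocation 1): nothing precedes it; P1's component alone gives (0, 1, 0)
VC(op3, invoked at 5): max of VC(op2)=(0, 0, 1), then +1 on thread P2 → (0, 0, 2)
VC(op6, invoked at 11): max of VC(op1)=(0, 1, 0), then +1 on thread P1 → (0, 2, 0)
VC(op4, invoked at 7): max of VC(op2)=(0, 0, 1), then +1 on thread P0 → (1, 0, 1)
VC(op5, invoked at 8): max of VC(op3)=(0, 0, 2), then +1 on thread P2 → (0, 0, 3)
VC(op7, invoked at 13): max of VC(op6)=(0, 2, 0), then +1 on thread P1 → (0, 3, 0)
target: VC(op4) = (1, 0, 1)

(1, 0, 1)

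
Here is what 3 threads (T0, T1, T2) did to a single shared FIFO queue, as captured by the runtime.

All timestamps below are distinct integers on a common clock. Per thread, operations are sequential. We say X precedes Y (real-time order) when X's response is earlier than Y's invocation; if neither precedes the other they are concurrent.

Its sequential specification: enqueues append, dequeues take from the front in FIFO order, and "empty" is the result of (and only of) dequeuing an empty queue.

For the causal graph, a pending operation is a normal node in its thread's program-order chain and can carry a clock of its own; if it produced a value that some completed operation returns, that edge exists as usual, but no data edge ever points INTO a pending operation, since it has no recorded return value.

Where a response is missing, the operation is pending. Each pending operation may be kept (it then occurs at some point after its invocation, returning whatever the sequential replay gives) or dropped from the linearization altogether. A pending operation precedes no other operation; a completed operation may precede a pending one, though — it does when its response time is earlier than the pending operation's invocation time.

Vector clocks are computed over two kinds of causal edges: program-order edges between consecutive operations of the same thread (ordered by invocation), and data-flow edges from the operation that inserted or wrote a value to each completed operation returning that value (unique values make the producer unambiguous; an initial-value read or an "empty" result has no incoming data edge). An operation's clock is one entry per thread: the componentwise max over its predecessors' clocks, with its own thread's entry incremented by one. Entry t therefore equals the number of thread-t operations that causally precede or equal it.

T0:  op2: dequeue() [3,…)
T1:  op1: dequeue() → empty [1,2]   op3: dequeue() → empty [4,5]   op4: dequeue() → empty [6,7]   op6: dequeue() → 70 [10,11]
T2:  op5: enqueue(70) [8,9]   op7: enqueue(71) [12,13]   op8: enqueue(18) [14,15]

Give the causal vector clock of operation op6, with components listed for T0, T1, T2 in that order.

no predecessors for op5 (invoked 8): T2 increments from zero → (0, 0, 1)
no predecessors for op1 (invoked 1): T1 increments from zero → (0, 1, 0)
no predecessors for op2 (invoked 3): T0 increments from zero → (1, 0, 0)
op7, invoked 12, takes VC(op5)=(0, 0, 1) under max, adds 1 for T2 → (0, 0, 2)
op3, invoked 4, takes VC(op1)=(0, 1, 0) under max, adds 1 for T1 → (0, 2, 0)
op8, invoked 14, takes VC(op7)=(0, 0, 2) under max, adds 1 for T2 → (0, 0, 3)
op4, invoked 6, takes VC(op3)=(0, 2, 0) under max, adds 1 for T1 → (0, 3, 0)
op6, invoked 10, takes VC(op4)=(0, 3, 0), VC(op5)=(0, 0, 1) under max, adds 1 for T1 → (0, 4, 1)
target: VC(op6) = (0, 4, 1)

(0, 4, 1)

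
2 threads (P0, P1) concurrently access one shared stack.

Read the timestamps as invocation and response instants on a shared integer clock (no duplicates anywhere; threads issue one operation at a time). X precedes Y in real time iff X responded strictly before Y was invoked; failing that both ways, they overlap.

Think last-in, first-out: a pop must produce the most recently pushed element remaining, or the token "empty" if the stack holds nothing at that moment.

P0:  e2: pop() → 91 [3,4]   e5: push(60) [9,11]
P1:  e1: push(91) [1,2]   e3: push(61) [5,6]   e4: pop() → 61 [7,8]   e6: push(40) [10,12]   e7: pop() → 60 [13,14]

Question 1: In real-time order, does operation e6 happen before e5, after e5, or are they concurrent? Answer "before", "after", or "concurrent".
concurrent

e6 spans [10,12], e5 spans [9,11]
the intervals overlap in both directions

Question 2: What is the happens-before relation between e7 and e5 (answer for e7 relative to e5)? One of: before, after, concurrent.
after

e7 spans [13,14], e5 spans [9,11]
resp(e5)=11 < inv(e7)=13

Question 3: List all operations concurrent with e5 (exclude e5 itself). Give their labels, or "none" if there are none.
e6

e5 spans [9,11]; an op avoiding the whole window 9..11 is ordered, any other is concurrent
e1 [1,2]: before
e2 [3,4]: before
e3 [5,6]: before
e4 [7,8]: before
e6 [10,12]: concurrent
e7 [13,14]: after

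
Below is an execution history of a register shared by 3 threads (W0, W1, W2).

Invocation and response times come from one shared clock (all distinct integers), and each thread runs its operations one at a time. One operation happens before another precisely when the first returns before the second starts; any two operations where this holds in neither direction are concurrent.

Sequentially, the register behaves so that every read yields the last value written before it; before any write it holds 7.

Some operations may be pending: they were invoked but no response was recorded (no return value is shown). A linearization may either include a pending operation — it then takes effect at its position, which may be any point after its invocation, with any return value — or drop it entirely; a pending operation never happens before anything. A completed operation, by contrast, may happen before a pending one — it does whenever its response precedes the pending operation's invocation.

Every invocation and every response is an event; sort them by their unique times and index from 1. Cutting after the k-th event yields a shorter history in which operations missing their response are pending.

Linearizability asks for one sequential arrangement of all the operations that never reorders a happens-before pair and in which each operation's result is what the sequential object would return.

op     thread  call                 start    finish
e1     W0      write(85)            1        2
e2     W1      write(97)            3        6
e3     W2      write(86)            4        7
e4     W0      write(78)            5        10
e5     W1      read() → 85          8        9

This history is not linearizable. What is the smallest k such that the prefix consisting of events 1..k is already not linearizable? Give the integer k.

9

events 1..8 are linearizable, e.g. via e1, e2, e3:
after step 1 (e1 write(85)): value 85
after step 2 (e2 write(97)): value 97
after step 3 (e3 write(86)): value 86
include event 9 — e5 responding at 9 — and every candidate order breaks
no escape via the 1 pending operation (e4): every completion choice fails
one such order, e1, e2, e3, e5 (pending dropped), breaks at step 4 where e5 read() → 85 is illegal
one such order, e1, e3, e2, e5 (pending dropped), breaks at step 4 where e5 read() → 85 is illegal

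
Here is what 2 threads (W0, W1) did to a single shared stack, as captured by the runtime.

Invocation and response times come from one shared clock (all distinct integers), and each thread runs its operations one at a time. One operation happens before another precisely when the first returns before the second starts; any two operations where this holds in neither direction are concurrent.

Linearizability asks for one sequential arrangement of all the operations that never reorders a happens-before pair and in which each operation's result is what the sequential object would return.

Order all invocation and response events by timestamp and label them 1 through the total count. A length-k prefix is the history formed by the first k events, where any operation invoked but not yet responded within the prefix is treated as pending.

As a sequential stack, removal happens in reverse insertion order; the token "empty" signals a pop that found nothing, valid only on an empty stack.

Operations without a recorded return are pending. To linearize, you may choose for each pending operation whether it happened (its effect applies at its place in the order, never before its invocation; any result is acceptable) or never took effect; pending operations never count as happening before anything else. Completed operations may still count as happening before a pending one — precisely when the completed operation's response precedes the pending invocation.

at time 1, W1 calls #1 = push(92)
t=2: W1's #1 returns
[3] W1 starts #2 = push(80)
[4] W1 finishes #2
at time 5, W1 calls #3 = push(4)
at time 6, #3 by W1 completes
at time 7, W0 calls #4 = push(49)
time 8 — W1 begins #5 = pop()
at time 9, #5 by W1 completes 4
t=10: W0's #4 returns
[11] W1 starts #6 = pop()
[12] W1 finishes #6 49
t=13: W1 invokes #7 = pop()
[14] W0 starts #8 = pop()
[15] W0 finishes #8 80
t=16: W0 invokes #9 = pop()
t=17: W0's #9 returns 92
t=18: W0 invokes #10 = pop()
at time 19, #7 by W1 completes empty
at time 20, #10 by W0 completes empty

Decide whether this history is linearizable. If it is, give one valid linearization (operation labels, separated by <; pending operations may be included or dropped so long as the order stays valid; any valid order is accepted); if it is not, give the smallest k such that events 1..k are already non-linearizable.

step 1: #1 push(92) — stack <92>
step 2: #2 push(80) — stack <92,80>
step 3: #3 push(4) — stack <92,80,4>
step 4: #5 pop() → 4 — stack <92,80>
step 5: #4 push(49) — stack <92,80,49>
step 6: #6 pop() → 49 — stack <92,80>
step 7: #8 pop() → 80 — stack <92>
step 8: #9 pop() → 92 — stack <>
step 9: #7 pop() → empty — stack <>
step 10: #10 pop() → empty — stack <>

linearizable — witness: #1 < #2 < #3 < #5 < #4 < #6 < #8 < #9 < #7 < #10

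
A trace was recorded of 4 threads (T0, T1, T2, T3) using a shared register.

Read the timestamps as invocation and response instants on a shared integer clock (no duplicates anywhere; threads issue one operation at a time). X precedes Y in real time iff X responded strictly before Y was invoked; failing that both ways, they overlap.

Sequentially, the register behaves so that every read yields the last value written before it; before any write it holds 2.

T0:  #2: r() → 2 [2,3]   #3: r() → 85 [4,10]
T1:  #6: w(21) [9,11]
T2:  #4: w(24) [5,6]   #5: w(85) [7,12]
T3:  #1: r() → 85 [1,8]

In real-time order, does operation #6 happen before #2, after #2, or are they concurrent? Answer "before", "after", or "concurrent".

#6 spans [9,11], #2 spans [2,3]
resp(#2)=3 < inv(#6)=9

after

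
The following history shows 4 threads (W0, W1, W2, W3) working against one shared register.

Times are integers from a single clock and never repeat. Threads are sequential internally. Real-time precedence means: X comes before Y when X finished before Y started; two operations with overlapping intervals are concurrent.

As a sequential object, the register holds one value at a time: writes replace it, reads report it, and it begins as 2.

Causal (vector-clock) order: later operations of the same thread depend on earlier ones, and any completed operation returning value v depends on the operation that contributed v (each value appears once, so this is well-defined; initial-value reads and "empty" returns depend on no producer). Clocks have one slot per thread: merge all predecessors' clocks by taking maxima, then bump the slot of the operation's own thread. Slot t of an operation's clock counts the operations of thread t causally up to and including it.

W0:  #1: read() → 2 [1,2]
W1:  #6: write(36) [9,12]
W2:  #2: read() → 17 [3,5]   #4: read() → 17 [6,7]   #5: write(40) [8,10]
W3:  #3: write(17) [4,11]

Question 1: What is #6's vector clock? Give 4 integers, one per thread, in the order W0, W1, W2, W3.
(0, 1, 0, 0)

root op #3, invoked 4: fresh clock plus W3's own tick → (0, 0, 0, 1)
root op #6, invoked 9: fresh clock plus W1's own tick → (0, 1, 0, 0)
root op #1, invoked 1: fresh clock plus W0's own tick → (1, 0, 0, 0)
#2 (invocation 3): componentwise max over VC(#3)=(0, 0, 0, 1), +1 at W2, giving (0, 0, 1, 1)
#4 (invocation 6): componentwise max over VC(#2)=(0, 0, 1, 1), VC(#3)=(0, 0, 0, 1), +1 at W2, giving (0, 0, 2, 1)
#5 (invocation 8): componentwise max over VC(#4)=(0, 0, 2, 1), +1 at W2, giving (0, 0, 3, 1)
target: VC(#6) = (0, 1, 0, 0)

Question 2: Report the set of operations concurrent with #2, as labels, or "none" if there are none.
#3

concurrent with #2 ([3,5]): every op whose interval crosses 3..5
#1 [1,2]: before
#3 [4,11]: concurrent
#4 [6,7]: after
#5 [8,10]: after
#6 [9,12]: after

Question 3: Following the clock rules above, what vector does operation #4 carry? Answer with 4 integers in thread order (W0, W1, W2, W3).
(0, 0, 2, 1)

#3 (invocation 4): nothing precedes it; W3's component alone gives (0, 0, 0, 1)
#6 (invocation 9): nothing precedes it; W1's component alone gives (0, 1, 0, 0)
#1 (invocation 1): nothing precedes it; W0's component alone gives (1, 0, 0, 0)
from VC(#3)=(0, 0, 0, 1), #2 (invoked 3) maxes components and bumps W2 → (0, 0, 1, 1)
from VC(#2)=(0, 0, 1, 1), VC(#3)=(0, 0, 0, 1), #4 (invoked 6) maxes components and bumps W2 → (0, 0, 2, 1)
from VC(#4)=(0, 0, 2, 1), #5 (invoked 8) maxes components and bumps W2 → (0, 0, 3, 1)
target: VC(#4) = (0, 0, 2, 1)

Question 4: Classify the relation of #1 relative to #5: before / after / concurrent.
before

#1 spans [1,2], #5 spans [8,10]
resp(#1)=2 < inv(#5)=8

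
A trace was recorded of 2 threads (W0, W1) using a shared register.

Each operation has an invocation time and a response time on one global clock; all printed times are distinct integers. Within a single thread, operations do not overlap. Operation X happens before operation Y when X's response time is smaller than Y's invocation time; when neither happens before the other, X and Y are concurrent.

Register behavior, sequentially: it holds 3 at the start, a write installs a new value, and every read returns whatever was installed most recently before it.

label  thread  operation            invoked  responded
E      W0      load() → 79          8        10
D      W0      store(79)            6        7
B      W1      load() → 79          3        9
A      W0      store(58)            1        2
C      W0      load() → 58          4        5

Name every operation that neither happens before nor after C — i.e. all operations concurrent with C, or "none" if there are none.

overlap test against C [4,5]: concurrent iff the interval meets 4..5
A [1,2]: before
B [3,9]: concurrent
D [6,7]: after
E [8,10]: after

B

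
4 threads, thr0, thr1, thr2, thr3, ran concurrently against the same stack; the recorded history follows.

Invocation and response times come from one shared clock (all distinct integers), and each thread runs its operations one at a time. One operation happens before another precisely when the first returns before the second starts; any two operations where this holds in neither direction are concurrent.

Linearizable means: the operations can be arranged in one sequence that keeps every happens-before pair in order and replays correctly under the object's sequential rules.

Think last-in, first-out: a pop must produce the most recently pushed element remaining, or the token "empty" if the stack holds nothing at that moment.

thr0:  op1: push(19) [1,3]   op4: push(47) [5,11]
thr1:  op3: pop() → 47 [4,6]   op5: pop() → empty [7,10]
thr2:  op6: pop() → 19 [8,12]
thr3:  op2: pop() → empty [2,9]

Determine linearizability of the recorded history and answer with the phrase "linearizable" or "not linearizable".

a witness: op1, op4, op3, op6, op2, op5
1. op1 push(19), leaving stack <19>
2. op4 push(47), leaving stack <19,47>
3. op3 pop() → 47, leaving stack <19>
4. op6 pop() → 19, leaving stack <>
5. op2 pop() → empty, leaving stack <>
6. op5 pop() → empty, leaving stack <>

linearizable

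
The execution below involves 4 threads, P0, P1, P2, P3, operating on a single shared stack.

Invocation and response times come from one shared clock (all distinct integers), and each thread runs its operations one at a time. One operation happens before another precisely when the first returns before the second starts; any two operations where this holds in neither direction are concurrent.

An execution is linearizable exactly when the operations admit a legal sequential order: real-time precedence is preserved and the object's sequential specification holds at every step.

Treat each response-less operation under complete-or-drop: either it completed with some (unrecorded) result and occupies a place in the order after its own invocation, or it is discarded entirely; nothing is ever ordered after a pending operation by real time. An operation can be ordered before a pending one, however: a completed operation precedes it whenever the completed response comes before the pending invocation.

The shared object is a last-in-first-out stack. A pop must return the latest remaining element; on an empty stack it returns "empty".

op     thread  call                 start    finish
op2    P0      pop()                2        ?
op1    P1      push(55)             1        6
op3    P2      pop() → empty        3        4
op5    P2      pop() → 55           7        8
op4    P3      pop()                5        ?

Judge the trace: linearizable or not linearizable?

a witness: op2, op3, op1, op5
after step 1 (op2 pop() (pending, included)): stack <>
after step 2 (op3 pop() → empty): stack <>
after step 3 (op1 push(55)): stack <55>
after step 4 (op5 pop() → 55): stack <>

linearizable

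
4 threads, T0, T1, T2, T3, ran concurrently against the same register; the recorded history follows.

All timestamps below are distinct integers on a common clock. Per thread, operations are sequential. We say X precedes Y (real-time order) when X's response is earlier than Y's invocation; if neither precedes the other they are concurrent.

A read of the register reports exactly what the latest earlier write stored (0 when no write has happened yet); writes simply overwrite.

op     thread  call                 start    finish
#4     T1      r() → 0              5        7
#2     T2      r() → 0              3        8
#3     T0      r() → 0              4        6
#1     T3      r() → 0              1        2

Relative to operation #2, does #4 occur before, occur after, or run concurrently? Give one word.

concurrent

#4 spans [5,7], #2 spans [3,8]
the intervals overlap in both directions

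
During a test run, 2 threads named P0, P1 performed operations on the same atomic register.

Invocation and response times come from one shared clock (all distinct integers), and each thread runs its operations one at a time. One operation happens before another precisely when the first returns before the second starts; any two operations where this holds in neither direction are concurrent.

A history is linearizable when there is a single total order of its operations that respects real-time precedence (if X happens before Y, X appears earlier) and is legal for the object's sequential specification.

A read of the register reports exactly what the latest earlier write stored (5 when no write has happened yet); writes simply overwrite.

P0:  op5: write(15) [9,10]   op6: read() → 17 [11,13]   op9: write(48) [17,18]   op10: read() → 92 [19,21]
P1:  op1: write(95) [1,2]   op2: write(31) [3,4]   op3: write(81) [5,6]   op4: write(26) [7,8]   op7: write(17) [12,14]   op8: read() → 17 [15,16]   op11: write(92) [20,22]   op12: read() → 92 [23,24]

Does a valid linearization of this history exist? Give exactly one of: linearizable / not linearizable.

linearizable

one valid linearization: op1, op2, op3, op4, op5, op7, op6, op8, op9, op11, op10, op12
1. op1 write(95), leaving value 95
2. op2 write(31), leaving value 31
3. op3 write(81), leaving value 81
4. op4 write(26), leaving value 26
5. op5 write(15), leaving value 15
6. op7 write(17), leaving value 17
7. op6 read() → 17, leaving value 17
8. op8 read() → 17, leaving value 17
9. op9 write(48), leaving value 48
10. op11 write(92), leaving value 92
11. op10 read() → 92, leaving value 92
12. op12 read() → 92, leaving value 92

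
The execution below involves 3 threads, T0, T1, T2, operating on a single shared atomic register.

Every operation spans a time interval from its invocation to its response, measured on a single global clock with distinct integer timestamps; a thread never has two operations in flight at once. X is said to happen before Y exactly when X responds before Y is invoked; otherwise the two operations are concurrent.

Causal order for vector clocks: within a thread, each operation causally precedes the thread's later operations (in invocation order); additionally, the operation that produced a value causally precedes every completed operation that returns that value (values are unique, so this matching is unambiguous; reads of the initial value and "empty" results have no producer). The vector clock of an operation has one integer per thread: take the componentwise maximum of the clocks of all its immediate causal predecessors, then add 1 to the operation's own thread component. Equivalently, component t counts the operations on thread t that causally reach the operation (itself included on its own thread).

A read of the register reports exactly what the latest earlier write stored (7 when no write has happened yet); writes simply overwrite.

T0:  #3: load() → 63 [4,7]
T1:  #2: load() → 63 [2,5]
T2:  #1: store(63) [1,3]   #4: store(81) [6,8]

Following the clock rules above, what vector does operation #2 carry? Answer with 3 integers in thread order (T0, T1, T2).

root op #1, invoked 1: fresh clock plus T2's own tick → (0, 0, 1)
merge at #4 (invoked 6): VC(#1)=(0, 0, 1), own-thread bump on T2 → (0, 0, 2)
merge at #2 (invoked 2): VC(#1)=(0, 0, 1), own-thread bump on T1 → (0, 1, 1)
merge at #3 (invoked 4): VC(#1)=(0, 0, 1), own-thread bump on T0 → (1, 0, 1)
target: VC(#2) = (0, 1, 1)

(0, 1, 1)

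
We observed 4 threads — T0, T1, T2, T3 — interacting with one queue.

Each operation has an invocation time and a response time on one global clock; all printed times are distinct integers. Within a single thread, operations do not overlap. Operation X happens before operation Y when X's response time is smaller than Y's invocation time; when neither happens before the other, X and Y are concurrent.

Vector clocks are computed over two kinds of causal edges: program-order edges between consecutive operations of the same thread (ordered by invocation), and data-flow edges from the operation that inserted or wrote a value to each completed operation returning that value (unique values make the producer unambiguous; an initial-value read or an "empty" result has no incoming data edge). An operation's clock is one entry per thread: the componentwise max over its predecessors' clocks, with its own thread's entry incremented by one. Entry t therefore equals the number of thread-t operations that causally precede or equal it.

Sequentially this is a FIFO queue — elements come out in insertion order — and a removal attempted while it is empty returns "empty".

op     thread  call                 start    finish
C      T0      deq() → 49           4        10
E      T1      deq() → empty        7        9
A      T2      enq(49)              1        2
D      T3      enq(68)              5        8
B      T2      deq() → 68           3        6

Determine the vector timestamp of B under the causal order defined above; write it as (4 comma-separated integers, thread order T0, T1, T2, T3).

D, invoked 5, has no incoming edges; only T3's bump applies → (0, 0, 0, 1)
A, invoked 1, has no incoming edges; only T2's bump applies → (0, 0, 1, 0)
E, invoked 7, has no incoming edges; only T1's bump applies → (0, 1, 0, 0)
C, invoked 4, takes VC(A)=(0, 0, 1, 0) under max, adds 1 for T0 → (1, 0, 1, 0)
B, invoked 3, takes VC(A)=(0, 0, 1, 0), VC(D)=(0, 0, 0, 1) under max, adds 1 for T2 → (0, 0, 2, 1)
target: VC(B) = (0, 0, 2, 1)

(0, 0, 2, 1)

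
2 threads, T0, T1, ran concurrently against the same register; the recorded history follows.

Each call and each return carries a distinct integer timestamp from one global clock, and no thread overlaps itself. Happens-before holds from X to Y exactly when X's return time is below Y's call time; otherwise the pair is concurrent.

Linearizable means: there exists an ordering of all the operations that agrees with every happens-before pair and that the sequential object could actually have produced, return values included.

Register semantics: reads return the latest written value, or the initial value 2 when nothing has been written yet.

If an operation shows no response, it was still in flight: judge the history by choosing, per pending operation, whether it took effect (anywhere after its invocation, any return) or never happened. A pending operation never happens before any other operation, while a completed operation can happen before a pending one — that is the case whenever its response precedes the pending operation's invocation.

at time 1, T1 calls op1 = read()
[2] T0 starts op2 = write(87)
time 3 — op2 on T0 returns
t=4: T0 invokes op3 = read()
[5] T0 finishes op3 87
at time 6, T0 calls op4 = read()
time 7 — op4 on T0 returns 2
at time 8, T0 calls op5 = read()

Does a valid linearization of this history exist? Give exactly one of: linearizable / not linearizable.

cut after 6 events: linearizable; cut after 7 events (op4 responds, time 7): not linearizable
exhaustive check: the 3 completed register ops admit one real-time order; illegal
every completion of the 1 pending operation (op1) was checked; none linearizes
for example op2, op3, op4 (pending dropped) fails at step 3: op4 read() → 2 is not legal there

not linearizable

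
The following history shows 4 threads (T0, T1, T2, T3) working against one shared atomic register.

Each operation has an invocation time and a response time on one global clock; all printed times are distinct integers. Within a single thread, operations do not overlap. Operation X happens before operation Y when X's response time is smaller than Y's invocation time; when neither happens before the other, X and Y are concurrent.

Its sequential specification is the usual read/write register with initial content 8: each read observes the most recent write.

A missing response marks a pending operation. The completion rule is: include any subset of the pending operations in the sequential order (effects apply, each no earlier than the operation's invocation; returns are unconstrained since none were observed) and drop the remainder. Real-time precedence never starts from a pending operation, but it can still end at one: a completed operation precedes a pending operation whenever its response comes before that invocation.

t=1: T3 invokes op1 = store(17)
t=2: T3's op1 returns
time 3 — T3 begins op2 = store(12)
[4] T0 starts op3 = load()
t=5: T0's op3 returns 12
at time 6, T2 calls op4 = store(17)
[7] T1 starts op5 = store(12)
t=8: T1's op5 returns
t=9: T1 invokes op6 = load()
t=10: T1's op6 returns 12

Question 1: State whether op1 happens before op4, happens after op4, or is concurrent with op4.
Answer: before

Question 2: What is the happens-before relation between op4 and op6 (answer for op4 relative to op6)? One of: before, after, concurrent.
Answer: concurrent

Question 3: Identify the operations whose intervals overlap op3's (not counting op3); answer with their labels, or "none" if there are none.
Answer: op2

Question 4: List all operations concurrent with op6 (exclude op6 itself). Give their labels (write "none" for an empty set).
Answer: op2, op4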